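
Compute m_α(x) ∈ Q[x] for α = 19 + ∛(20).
m_α(x) = x^3 - 57x^2 + 1083x - 6879

Set β = α - 19 = ∛(20), so β^3 = 20. Then (α - 19)^3 - 20 = 0, i.e. α is a root of g(x) = (x - 19)^3 - 20 = x^3 - 57x^2 + 1083x - 6879. Since g(x) = h(x - 19) where h(x) = x^3 - 20, and h is irreducible over Q (because 20 is not a perfect cube, so h has no rational root, and a monic cubic with no rational root is irreducible), g is also irreducible (irreducibility is preserved under the substitution x → x - 19). Hence m_α(x) = x^3 - 57x^2 + 1083x - 6879.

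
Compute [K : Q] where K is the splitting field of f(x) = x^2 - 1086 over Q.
[K : Q] = 2

f(x) = x^2 - 1086 factors as (x - √1086)(x + √1086). The splitting field is K = Q(√1086). Since 1086 is squarefree and > 1, it is not a perfect square, so x^2 - 1086 is irreducible over Q and [Q(√1086) : Q] = 2. Hence [K : Q] = 2.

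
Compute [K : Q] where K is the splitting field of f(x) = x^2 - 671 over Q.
[K : Q] = 2

f(x) = x^2 - 671 factors as (x - √671)(x + √671). The splitting field is K = Q(√671). Since 671 is squarefree and > 1, it is not a perfect square, so x^2 - 671 is irreducible over Q and [Q(√671) : Q] = 2. Hence [K : Q] = 2.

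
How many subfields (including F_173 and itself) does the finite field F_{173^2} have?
F_{173^2} has 2 subfields

The subfields of F_{p^n} are exactly the fields F_{p^d} for d | n (each is the fixed field of the unique index-d subgroup of Gal(F_{p^n}/F_p) ≅ Z/nZ). The divisors of n = 2 are {1, 2}, giving 2 subfields: F_{173^1}, F_{173^2}.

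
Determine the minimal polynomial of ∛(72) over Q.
m_α(x) = x^3 - 72

α satisfies α^3 = 72, so x^3 - 72 annihilates α. By the rational root test, a rational root p/q (in lowest terms) of x^3 - 72 would satisfy p^3 = 72 q^3, forcing q = 1 and p^3 = 72; but 72 is not a perfect cube, contradiction. A monic cubic over Q with no rational root is irreducible (any nontrivial factorization would include a linear factor). Hence x^3 - 72 is the minimal polynomial of α, and in particular [Q(α):Q] = 3.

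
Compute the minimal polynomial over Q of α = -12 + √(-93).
m_α(x) = x^2 + 24x + 237

From α + 12 = √(-93), squaring gives (α + 12)^2 = -93, i.e. α^2 + 24α + 144 = -93, so α^2 + 24α + 237 = 0. The discriminant of x^2 + 24x + 237 is (24)^2 - 4·(237) = 576 - 948 = -372, and 4·(-93) is not a perfect square in Q since -93 is squarefree and ≠ 1. Hence x^2 + 24x + 237 is irreducible over Q and is the minimal polynomial of α.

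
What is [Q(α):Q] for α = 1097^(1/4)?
[Q(α):Q] = 4

α is a root of x^4 - 1097. By Eisenstein's criterion at the prime p = 1097 (which divides the constant term 1097 but p^2 = 1203409 does not, since 1097 is squarefree), x^4 - 1097 is irreducible over Q. Hence [Q(α):Q] = 4.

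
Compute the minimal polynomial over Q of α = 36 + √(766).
m_α(x) = x^2 - 72x + 530

From α - 36 = √(766), squaring gives (α - 36)^2 = 766, i.e. α^2 - 72α + 1296 = 766, so α^2 - 72α + 530 = 0. The discriminant of x^2 - 72x + 530 is (-72)^2 - 4·(530) = 5184 - 2120 = 3064, and 4·(766) is not a perfect square in Q since 766 is squarefree and ≠ 1. Hence x^2 - 72x + 530 is irreducible over Q and is the minimal polynomial of α.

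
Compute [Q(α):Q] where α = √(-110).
[Q(α):Q] = 2

[Q(α):Q] equals the degree of the minimal polynomial of α. Here α^2 = -110 and x^2 + 110 is irreducible (d = -110 is squarefree, ≠ 1, hence not a square), so deg(m_α) = 2. Thus [Q(α):Q] = 2.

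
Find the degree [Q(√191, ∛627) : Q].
[Q(√191, ∛627) : Q] = 6

Let L = Q(√191, ∛627). Since Q(√191) ⊂ L and [Q(√191):Q] = 2, the tower law gives 2 | [L:Q]. Likewise Q(∛627) ⊂ L with [Q(∛627):Q] = 3 (because 627 is not a perfect cube), so 3 | [L:Q]. As gcd(2,3) = 1, [L:Q] is divisible by 6. Conversely L is generated over Q by √191 and ∛627, so [L:Q] ≤ 2·3 = 6. Therefore [Q(√191, ∛627) : Q] = 6.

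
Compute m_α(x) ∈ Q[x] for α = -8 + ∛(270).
m_α(x) = x^3 + 24x^2 + 192x + 242

Set β = α + 8 = ∛(270), so β^3 = 270. Then (α + 8)^3 - 270 = 0, i.e. α is a root of g(x) = (x + 8)^3 - 270 = x^3 + 24x^2 + 192x + 242. Since g(x) = h(x + 8) where h(x) = x^3 - 270, and h is irreducible over Q (because 270 is not a perfect cube, so h has no rational root, and a monic cubic with no rational root is irreducible), g is also irreducible (irreducibility is preserved under the substitution x → x + 8). Hence m_α(x) = x^3 + 24x^2 + 192x + 242.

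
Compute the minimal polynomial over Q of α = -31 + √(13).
m_α(x) = x^2 + 62x + 948

From α + 31 = √(13), squaring gives (α + 31)^2 = 13, i.e. α^2 + 62α + 961 = 13, so α^2 + 62α + 948 = 0. The discriminant of x^2 + 62x + 948 is (62)^2 - 4·(948) = 3844 - 3792 = 52, and 4·(13) is not a perfect square in Q since 13 is squarefree and ≠ 1. Hence x^2 + 62x + 948 is irreducible over Q and is the minimal polynomial of α.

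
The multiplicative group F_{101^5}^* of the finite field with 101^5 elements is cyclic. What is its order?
|F_{101^5}^*| = 10510100500

F_{101^5} has 101^5 = 10510100501 elements; its multiplicative group consists of all nonzero elements, so |F_{101^5}^*| = 10510100501 - 1 = 10510100500. (It is cyclic since any finite subgroup of the multiplicative group of a field is cyclic.)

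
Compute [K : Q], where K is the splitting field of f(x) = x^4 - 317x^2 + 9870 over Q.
[K : Q] = 4

Solving the quadratic in x^2: x^2 = (317 ± √(317^2 - 4·9870))/2 = (317 ± √61009)/2 = (317 ± 247)/2, giving x^2 = 282 or x^2 = 35. So f(x) = (x^2 - 282)(x^2 - 35) and the roots of f are ±√282, ±√35. Hence the splitting field is K = Q(√282, √35). Since 282 and 35 are distinct squarefree integers > 1, their product 9870 is not a perfect square, so √35 ∉ Q(√282). By the tower law [K:Q] = [Q(√282,√35):Q(√282)] · [Q(√282):Q] = 2 · 2 = 4.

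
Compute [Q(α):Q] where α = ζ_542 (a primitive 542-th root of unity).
[Q(α):Q] = 270

The minimal polynomial of ζ_542 over Q is the 542-th cyclotomic polynomial Φ_542(x), which is irreducible over Q and has degree φ(542) = 270. Hence [Q(α):Q] = φ(542) = 270.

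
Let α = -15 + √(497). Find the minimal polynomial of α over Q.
m_α(x) = x^2 + 30x - 272

From α + 15 = √(497), squaring gives (α + 15)^2 = 497, i.e. α^2 + 30α + 225 = 497, so α^2 + 30α - 272 = 0. The discriminant of x^2 + 30x - 272 is (30)^2 - 4·(-272) = 900 + 1088 = 1988, and 4·(497) is not a perfect square in Q since 497 is squarefree and ≠ 1. Hence x^2 + 30x - 272 is irreducible over Q and is the minimal polynomial of α.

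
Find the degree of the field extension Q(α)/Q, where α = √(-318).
[Q(α):Q] = 2

[Q(α):Q] equals the degree of the minimal polynomial of α. Here α^2 = -318 and x^2 + 318 is irreducible (d = -318 is squarefree, ≠ 1, hence not a square), so deg(m_α) = 2. Thus [Q(α):Q] = 2.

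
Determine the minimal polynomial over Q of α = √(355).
m_α(x) = x^2 - 355

α satisfies α^2 - 355 = 0, so x^2 - 355 annihilates α. Since d = 355 is squarefree and ≠ 1, it is not a perfect square in Q, so x^2 - 355 has no rational root and is therefore irreducible over Q (a degree-2 polynomial over a field is irreducible iff it has no root). Hence m_α(x) = x^2 - 355.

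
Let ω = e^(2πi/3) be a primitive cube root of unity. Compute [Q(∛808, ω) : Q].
[Q(∛808, ω) : Q] = 6

[Q(∛808):Q] = 3 (min poly x^3 - 808, irreducible since 808 is not a perfect cube). [Q(ω):Q] = 2 (min poly x^2 + x + 1). Since Q(∛808) ⊂ R and ω ∉ R, we have ω ∉ Q(∛808), so x^2 + x + 1 remains irreducible over Q(∛808) and [Q(∛808, ω) : Q(∛808)] = 2. By the tower law, [Q(∛808, ω) : Q] = 3 · 2 = 6. (In fact Q(∛808, ω) is the splitting field of x^3 - 808 over Q.)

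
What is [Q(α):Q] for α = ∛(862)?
[Q(α):Q] = 3

The minimal polynomial of α is x^3 - 862, irreducible over Q since 862 is not a perfect cube (so x^3 - 862 has no rational root). Hence [Q(α):Q] = deg(m_α) = 3.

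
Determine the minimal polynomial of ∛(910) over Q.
m_α(x) = x^3 - 910

α satisfies α^3 = 910, so x^3 - 910 annihilates α. By the rational root test, a rational root p/q (in lowest terms) of x^3 - 910 would satisfy p^3 = 910 q^3, forcing q = 1 and p^3 = 910; but 910 is not a perfect cube, contradiction. A monic cubic over Q with no rational root is irreducible (any nontrivial factorization would include a linear factor). Hence x^3 - 910 is the minimal polynomial of α, and in particular [Q(α):Q] = 3.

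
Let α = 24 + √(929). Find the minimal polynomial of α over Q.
m_α(x) = x^2 - 48x - 353

From α - 24 = √(929), squaring gives (α - 24)^2 = 929, i.e. α^2 - 48α + 576 = 929, so α^2 - 48α - 353 = 0. The discriminant of x^2 - 48x - 353 is (-48)^2 - 4·(-353) = 2304 + 1412 = 3716, and 4·(929) is not a perfect square in Q since 929 is squarefree and ≠ 1. Hence x^2 - 48x - 353 is irreducible over Q and is the minimal polynomial of α.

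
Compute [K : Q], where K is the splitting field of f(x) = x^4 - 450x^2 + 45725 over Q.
[K : Q] = 4

Solving the quadratic in x^2: x^2 = (450 ± √(450^2 - 4·45725))/2 = (450 ± √19600)/2 = (450 ± 140)/2, giving x^2 = 295 or x^2 = 155. So f(x) = (x^2 - 295)(x^2 - 155) and the roots of f are ±√295, ±√155. Hence the splitting field is K = Q(√295, √155). Since 295 and 155 are distinct squarefree integers > 1, their product 45725 is not a perfect square, so √155 ∉ Q(√295). By the tower law [K:Q] = [Q(√295,√155):Q(√295)] · [Q(√295):Q] = 2 · 2 = 4.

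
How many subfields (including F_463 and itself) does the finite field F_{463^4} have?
F_{463^4} has 3 subfields

The subfields of F_{p^n} are exactly the fields F_{p^d} for d | n (each is the fixed field of the unique index-d subgroup of Gal(F_{p^n}/F_p) ≅ Z/nZ). The divisors of n = 4 are {1, 2, 4}, giving 3 subfields: F_{463^1}, F_{463^2}, F_{463^4}.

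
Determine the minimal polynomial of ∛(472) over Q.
m_α(x) = x^3 - 472

α satisfies α^3 = 472, so x^3 - 472 annihilates α. By the rational root test, a rational root p/q (in lowest terms) of x^3 - 472 would satisfy p^3 = 472 q^3, forcing q = 1 and p^3 = 472; but 472 is not a perfect cube, contradiction. A monic cubic over Q with no rational root is irreducible (any nontrivial factorization would include a linear factor). Hence x^3 - 472 is the minimal polynomial of α, and in particular [Q(α):Q] = 3.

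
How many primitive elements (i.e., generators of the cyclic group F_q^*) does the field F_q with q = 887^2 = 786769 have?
There are φ(786768) = 254592 primitive elements

F_q^* is cyclic of order q - 1 = 786768. A cyclic group of order m has exactly φ(m) generators. Here m = 786768 = 2^4 · 3 · 37 · 443, so the number of primitive elements is φ(786768) = 254592.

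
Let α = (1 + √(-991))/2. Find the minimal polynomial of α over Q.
m_α(x) = x^2 - x + 248

From 2α - 1 = √(-991), squaring gives (2α - 1)^2 = -991, i.e. 4α^2 - 4α + 1 = -991, so α^2 - α + (1 + 991)/4 = 0. Since -991 ≡ 1 (mod 4), (1 + 991)/4 = 248 ∈ Z. The polynomial x^2 - x + 248 has discriminant 1 - 4·(248) = -991, which is not a perfect square in Q (d = -991 is squarefree and ≠ 1), so x^2 - x + 248 is irreducible over Q. It is the minimal polynomial of α.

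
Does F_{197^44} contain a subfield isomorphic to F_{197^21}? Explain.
No: F_{197^21} is not a subfield of F_{197^44}

F_{p^m} embeds in F_{p^n} iff m | n. Here 21 ∤ 44 (since 44 = 2·21 + 2 with remainder 2 ≠ 0), so F_{197^21} is not a subfield of F_{197^44}. Equivalently: if it were, the tower law would give 21 = [F_{197^21}:F_197] dividing [F_{197^44}:F_197] = 44, contradiction.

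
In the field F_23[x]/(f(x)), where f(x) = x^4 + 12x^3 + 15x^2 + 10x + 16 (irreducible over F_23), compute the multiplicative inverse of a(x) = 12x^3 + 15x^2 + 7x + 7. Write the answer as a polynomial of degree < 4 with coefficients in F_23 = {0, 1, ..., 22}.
a(x)^(-1) ≡ 16x^3 + 21x^2 + 16 (mod f(x))

Since f is irreducible over F_23, F_23[x]/(f) is a field and a(x) ≠ 0 has an inverse. Apply the extended Euclidean algorithm to f(x) and a(x) in F_23[x]: f(x) = (2x + 10)·a(x) + (12x^2 + 18x + 15);  a(x) = (x + 17)·(12x^2 + 18x + 15) + (8x + 5);  (12x^2 + 18x + 15) = (13x + 20)·(8x + 5) + (7). The last nonzero remainder is the constant 7 = gcd(f, a) in F_23. Back-substituting through the division chain expresses 7 = s(x)·a(x) + t(x)·f(x) with s(x) ≡ 20x^3 + 9x^2 + 20 (mod f), so (20x^3 + 9x^2 + 20)·a(x) ≡ 7 (mod f). Multiplying by 7^(-1) ≡ 10 in F_23 gives a(x)^(-1) ≡ 10·(20x^3 + 9x^2 + 20) ≡ 16x^3 + 21x^2 + 16 (mod f). Check: (12x^3 + 15x^2 + 7x + 7)·(16x^3 + 21x^2 + 16) = 8x^6 + 9x^5 + 13x^4 + 14x^3 + 19x^2 + 20x + 20 ≡ 1 (mod x^4 + 12x^3 + 15x^2 + 10x + 16).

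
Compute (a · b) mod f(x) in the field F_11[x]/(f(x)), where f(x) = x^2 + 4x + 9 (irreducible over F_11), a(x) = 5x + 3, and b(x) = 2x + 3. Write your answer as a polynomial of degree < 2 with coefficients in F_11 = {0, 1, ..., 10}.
a · b ≡ 3x + 7 (mod f(x))

Multiply in F_11[x]: a(x)·b(x) = (5x + 3)·(2x + 3) = 10x^2 + 10x + 9. This has degree ≥ 2, so divide by f(x) over F_11: 10x^2 + 10x + 9 = (10)·(x^2 + 4x + 9) + (3x + 7). Hence a·b ≡ 3x + 7 (mod f). (F_11[x]/(f) is a field with 11^2 = 121 elements since f is irreducible of degree 2.)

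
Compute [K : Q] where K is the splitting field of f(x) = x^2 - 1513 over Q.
[K : Q] = 2

f(x) = x^2 - 1513 factors as (x - √1513)(x + √1513). The splitting field is K = Q(√1513). Since 1513 is squarefree and > 1, it is not a perfect square, so x^2 - 1513 is irreducible over Q and [Q(√1513) : Q] = 2. Hence [K : Q] = 2.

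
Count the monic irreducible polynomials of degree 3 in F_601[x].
There are 72360400 monic irreducible polynomials of degree 3 over F_601

Each element of F_{601^3} that lies in no proper subfield is a root of exactly one monic irreducible of degree 3 over F_601, and each such polynomial has 3 distinct roots in F_{601^3}. By Möbius inversion the count is N_601(3) = (1/3) Σ_{d|3} μ(3/d) · 601^d = (1/3)(μ(3)·601^1 + μ(1)·601^3) = 217081200/3 = 72360400.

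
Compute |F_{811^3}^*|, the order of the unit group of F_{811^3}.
|F_{811^3}^*| = 533411730

F_{811^3} has 811^3 = 533411731 elements; its multiplicative group consists of all nonzero elements, so |F_{811^3}^*| = 533411731 - 1 = 533411730. (It is cyclic since any finite subgroup of the multiplicative group of a field is cyclic.)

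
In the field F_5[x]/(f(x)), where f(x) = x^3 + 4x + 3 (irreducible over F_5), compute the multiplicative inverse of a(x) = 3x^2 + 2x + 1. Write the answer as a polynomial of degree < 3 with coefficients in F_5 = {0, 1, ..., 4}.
a(x)^(-1) ≡ 3x^2 + 4x (mod f(x))

Since f is irreducible over F_5, F_5[x]/(f) is a field and a(x) ≠ 0 has an inverse. Apply the extended Euclidean algorithm to f(x) and a(x) in F_5[x]: f(x) = (2x + 2)·a(x) + (3x + 1);  a(x) = (x + 2)·(3x + 1) + (4). The last nonzero remainder is the constant 4 = gcd(f, a) in F_5. Back-substituting through the division chain expresses 4 = s(x)·a(x) + t(x)·f(x) with s(x) ≡ 2x^2 + x (mod f), so (2x^2 + x)·a(x) ≡ 4 (mod f). Multiplying by 4^(-1) ≡ 4 in F_5 gives a(x)^(-1) ≡ 4·(2x^2 + x) ≡ 3x^2 + 4x (mod f). Check: (3x^2 + 2x + 1)·(3x^2 + 4x) = 4x^4 + 3x^3 + x^2 + 4x ≡ 1 (mod x^3 + 4x + 3).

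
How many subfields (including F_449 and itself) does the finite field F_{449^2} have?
F_{449^2} has 2 subfields

The subfields of F_{p^n} are exactly the fields F_{p^d} for d | n (each is the fixed field of the unique index-d subgroup of Gal(F_{p^n}/F_p) ≅ Z/nZ). The divisors of n = 2 are {1, 2}, giving 2 subfields: F_{449^1}, F_{449^2}.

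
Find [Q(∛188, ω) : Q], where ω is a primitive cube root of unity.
[Q(∛188, ω) : Q] = 6

[Q(∛188):Q] = 3 (min poly x^3 - 188, irreducible since 188 is not a perfect cube). [Q(ω):Q] = 2 (min poly x^2 + x + 1). Since Q(∛188) ⊂ R and ω ∉ R, we have ω ∉ Q(∛188), so x^2 + x + 1 remains irreducible over Q(∛188) and [Q(∛188, ω) : Q(∛188)] = 2. By the tower law, [Q(∛188, ω) : Q] = 3 · 2 = 6. (In fact Q(∛188, ω) is the splitting field of x^3 - 188 over Q.)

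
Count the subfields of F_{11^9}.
F_{11^9} has 3 subfields

The subfields of F_{p^n} are exactly the fields F_{p^d} for d | n (each is the fixed field of the unique index-d subgroup of Gal(F_{p^n}/F_p) ≅ Z/nZ). The divisors of n = 9 are {1, 3, 9}, giving 3 subfields: F_{11^1}, F_{11^3}, F_{11^9}.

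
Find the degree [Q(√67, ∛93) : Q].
[Q(√67, ∛93) : Q] = 6

Let L = Q(√67, ∛93). Since Q(√67) ⊂ L and [Q(√67):Q] = 2, the tower law gives 2 | [L:Q]. Likewise Q(∛93) ⊂ L with [Q(∛93):Q] = 3 (because 93 is not a perfect cube), so 3 | [L:Q]. As gcd(2,3) = 1, [L:Q] is divisible by 6. Conversely L is generated over Q by √67 and ∛93, so [L:Q] ≤ 2·3 = 6. Therefore [Q(√67, ∛93) : Q] = 6.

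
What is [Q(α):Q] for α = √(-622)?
[Q(α):Q] = 2

[Q(α):Q] equals the degree of the minimal polynomial of α. Here α^2 = -622 and x^2 + 622 is irreducible (d = -622 is squarefree, ≠ 1, hence not a square), so deg(m_α) = 2. Thus [Q(α):Q] = 2.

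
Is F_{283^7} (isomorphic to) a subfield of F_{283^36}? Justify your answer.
No: F_{283^7} is not a subfield of F_{283^36}

F_{p^m} embeds in F_{p^n} iff m | n. Here 7 ∤ 36 (since 36 = 5·7 + 1 with remainder 1 ≠ 0), so F_{283^7} is not a subfield of F_{283^36}. Equivalently: if it were, the tower law would give 7 = [F_{283^7}:F_283] dividing [F_{283^36}:F_283] = 36, contradiction.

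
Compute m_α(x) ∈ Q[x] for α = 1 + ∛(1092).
m_α(x) = x^3 - 3x^2 + 3x - 1093

Set β = α - 1 = ∛(1092), so β^3 = 1092. Then (α - 1)^3 - 1092 = 0, i.e. α is a root of g(x) = (x - 1)^3 - 1092 = x^3 - 3x^2 + 3x - 1093. Since g(x) = h(x - 1) where h(x) = x^3 - 1092, and h is irreducible over Q (because 1092 is not a perfect cube, so h has no rational root, and a monic cubic with no rational root is irreducible), g is also irreducible (irreducibility is preserved under the substitution x → x - 1). Hence m_α(x) = x^3 - 3x^2 + 3x - 1093.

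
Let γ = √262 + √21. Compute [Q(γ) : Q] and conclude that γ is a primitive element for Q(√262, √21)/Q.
[Q(γ) : Q] = 4 (equivalently, Q(γ) = Q(√262, √21))

Obviously Q(γ) ⊆ Q(√262, √21), and [Q(√262, √21):Q] = 4 (since 262, 21 are distinct squarefree integers > 1 with 5502 not a perfect square). To show equality we compute the minimal polynomial of γ. From γ = √262 + √21: γ^2 = 262 + 2√(5502) + 21 = 283 + 2√(5502), so γ^2 - 283 = 2√(5502); squaring, (γ^2 - 283)^2 = 4·5502, i.e. γ^4 - 566γ^2 + 80089 - 22008 = 0, i.e. γ^4 - 566γ^2 + 58081 = 0. So γ is a root of x^4 - 566x^2 + 58081. This polynomial is irreducible over Q: it has no rational root (each ±√262 ± √21 is irrational), and any factorization into two quadratics over Q would force √(5502) ∈ Q (pairing opposite roots) or √262, √21 ∈ Q (other pairings), all impossible. Hence [Q(γ):Q] = 4 = [Q(√262, √21):Q], so Q(γ) = Q(√262, √21).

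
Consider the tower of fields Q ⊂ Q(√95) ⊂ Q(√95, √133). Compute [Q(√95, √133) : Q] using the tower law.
[Q(√95, √133) : Q] = 4

[Q(√95):Q] = 2 (min poly x^2 - 95, irreducible since 95 is squarefree > 1). For the top step, suppose √133 ∈ Q(√95), say √133 = c + d√95 with c, d ∈ Q. Squaring: 133 = c^2 + 95d^2 + 2cd√95. Since √95 ∉ Q this forces 2cd = 0. If d = 0 then √133 = c ∈ Q, contradicting 133 squarefree > 1. If c = 0 then 133 = 95d^2, so 95·133 = (95d)^2 is a perfect square in Q — but 95·133 = 12635 is not a perfect square (since 95 and 133 are distinct squarefree integers). Contradiction. Hence √133 ∉ Q(√95), so x^2 - 133 stays irreducible over Q(√95) and [Q(√95, √133) : Q(√95)] = 2. By the tower law, [Q(√95, √133) : Q] = 2 · 2 = 4.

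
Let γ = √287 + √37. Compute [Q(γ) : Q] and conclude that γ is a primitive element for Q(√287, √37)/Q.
[Q(γ) : Q] = 4 (equivalently, Q(γ) = Q(√287, √37))

Obviously Q(γ) ⊆ Q(√287, √37), and [Q(√287, √37):Q] = 4 (since 287, 37 are distinct squarefree integers > 1 with 10619 not a perfect square). To show equality we compute the minimal polynomial of γ. From γ = √287 + √37: γ^2 = 287 + 2√(10619) + 37 = 324 + 2√(10619), so γ^2 - 324 = 2√(10619); squaring, (γ^2 - 324)^2 = 4·10619, i.e. γ^4 - 648γ^2 + 104976 - 42476 = 0, i.e. γ^4 - 648γ^2 + 62500 = 0. So γ is a root of x^4 - 648x^2 + 62500. This polynomial is irreducible over Q: it has no rational root (each ±√287 ± √37 is irrational), and any factorization into two quadratics over Q would force √(10619) ∈ Q (pairing opposite roots) or √287, √37 ∈ Q (other pairings), all impossible. Hence [Q(γ):Q] = 4 = [Q(√287, √37):Q], so Q(γ) = Q(√287, √37).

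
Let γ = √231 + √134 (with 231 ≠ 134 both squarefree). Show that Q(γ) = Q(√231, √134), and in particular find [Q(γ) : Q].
[Q(γ) : Q] = 4 (equivalently, Q(γ) = Q(√231, √134))

Obviously Q(γ) ⊆ Q(√231, √134), and [Q(√231, √134):Q] = 4 (since 231, 134 are distinct squarefree integers > 1 with 30954 not a perfect square). To show equality we compute the minimal polynomial of γ. From γ = √231 + √134: γ^2 = 231 + 2√(30954) + 134 = 365 + 2√(30954), so γ^2 - 365 = 2√(30954); squaring, (γ^2 - 365)^2 = 4·30954, i.e. γ^4 - 730γ^2 + 133225 - 123816 = 0, i.e. γ^4 - 730γ^2 + 9409 = 0. So γ is a root of x^4 - 730x^2 + 9409. This polynomial is irreducible over Q: it has no rational root (each ±√231 ± √134 is irrational), and any factorization into two quadratics over Q would force √(30954) ∈ Q (pairing opposite roots) or √231, √134 ∈ Q (other pairings), all impossible. Hence [Q(γ):Q] = 4 = [Q(√231, √134):Q], so Q(γ) = Q(√231, √134).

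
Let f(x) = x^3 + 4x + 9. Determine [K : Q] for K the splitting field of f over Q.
[K : Q] = 6

By the rational root test, any rational root of the monic integer polynomial f(x) = x^3 + 4x + 9 must be an integer dividing the constant term 9, i.e. one of ±{1, 3, 9}. Evaluating: f(1) = 14, f(-1) = 4, f(3) = 48, f(-3) = -30, f(9) = 774, f(-9) = -756; none is 0, so f has no rational root and is therefore irreducible over Q (a cubic with no linear factor over a field is irreducible). For an irreducible cubic, the Galois group is A_3 or S_3 according as the discriminant disc(f) = -4a^3 - 27b^2 = -4·(4)^3 - 27·(9)^2 = -2443 is or is not a square in Q. Here disc(f) = -2443 is not a perfect square in Q, so the Galois group of f over Q is not contained in A_3 and must be all of S_3. The splitting field has degree |S_3| = 6 over Q, so [K : Q] = 6.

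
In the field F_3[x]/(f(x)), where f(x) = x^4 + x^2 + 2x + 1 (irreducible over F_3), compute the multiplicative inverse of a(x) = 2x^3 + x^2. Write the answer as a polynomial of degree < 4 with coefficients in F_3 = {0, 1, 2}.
a(x)^(-1) ≡ x^2 + 2x (mod f(x))

Since f is irreducible over F_3, F_3[x]/(f) is a field and a(x) ≠ 0 has an inverse. Apply the extended Euclidean algorithm to f(x) and a(x) in F_3[x]: f(x) = (2x + 2)·a(x) + (2x^2 + 2x + 1);  a(x) = (x + 1)·(2x^2 + 2x + 1) + (2). The last nonzero remainder is the constant 2 = gcd(f, a) in F_3. Back-substituting through the division chain expresses 2 = s(x)·a(x) + t(x)·f(x) with s(x) ≡ 2x^2 + x (mod f), so (2x^2 + x)·a(x) ≡ 2 (mod f). Multiplying by 2^(-1) ≡ 2 in F_3 gives a(x)^(-1) ≡ 2·(2x^2 + x) ≡ x^2 + 2x (mod f). Check: (2x^3 + x^2)·(x^2 + 2x) = 2x^5 + 2x^4 + 2x^3 ≡ 1 (mod x^4 + x^2 + 2x + 1).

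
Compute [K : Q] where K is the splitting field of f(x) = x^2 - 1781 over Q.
[K : Q] = 2

f(x) = x^2 - 1781 factors as (x - √1781)(x + √1781). The splitting field is K = Q(√1781). Since 1781 is squarefree and > 1, it is not a perfect square, so x^2 - 1781 is irreducible over Q and [Q(√1781) : Q] = 2. Hence [K : Q] = 2.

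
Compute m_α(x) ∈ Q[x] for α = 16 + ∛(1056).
m_α(x) = x^3 - 48x^2 + 768x - 5152

Set β = α - 16 = ∛(1056), so β^3 = 1056. Then (α - 16)^3 - 1056 = 0, i.e. α is a root of g(x) = (x - 16)^3 - 1056 = x^3 - 48x^2 + 768x - 5152. Since g(x) = h(x - 16) where h(x) = x^3 - 1056, and h is irreducible over Q (because 1056 is not a perfect cube, so h has no rational root, and a monic cubic with no rational root is irreducible), g is also irreducible (irreducibility is preserved under the substitution x → x - 16). Hence m_α(x) = x^3 - 48x^2 + 768x - 5152.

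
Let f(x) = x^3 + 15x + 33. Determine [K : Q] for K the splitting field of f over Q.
[K : Q] = 6

By the rational root test, any rational root of the monic integer polynomial f(x) = x^3 + 15x + 33 must be an integer dividing the constant term 33, i.e. one of ±{1, 3, 11, 33}. Evaluating: f(1) = 49, f(-1) = 17, f(3) = 105, f(-3) = -39, f(11) = 1529, f(-11) = -1463, f(33) = 36465, f(-33) = -36399; none is 0, so f has no rational root and is therefore irreducible over Q (a cubic with no linear factor over a field is irreducible). For an irreducible cubic, the Galois group is A_3 or S_3 according as the discriminant disc(f) = -4a^3 - 27b^2 = -4·(15)^3 - 27·(33)^2 = -42903 is or is not a square in Q. Here disc(f) = -42903 is not a perfect square in Q, so the Galois group of f over Q is not contained in A_3 and must be all of S_3. The splitting field has degree |S_3| = 6 over Q, so [K : Q] = 6.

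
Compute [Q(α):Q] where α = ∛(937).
[Q(α):Q] = 3

The minimal polynomial of α is x^3 - 937, irreducible over Q since 937 is not a perfect cube (so x^3 - 937 has no rational root). Hence [Q(α):Q] = deg(m_α) = 3.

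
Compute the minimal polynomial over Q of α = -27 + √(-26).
m_α(x) = x^2 + 54x + 755

From α + 27 = √(-26), squaring gives (α + 27)^2 = -26, i.e. α^2 + 54α + 729 = -26, so α^2 + 54α + 755 = 0. The discriminant of x^2 + 54x + 755 is (54)^2 - 4·(755) = 2916 - 3020 = -104, and 4·(-26) is not a perfect square in Q since -26 is squarefree and ≠ 1. Hence x^2 + 54x + 755 is irreducible over Q and is the minimal polynomial of α.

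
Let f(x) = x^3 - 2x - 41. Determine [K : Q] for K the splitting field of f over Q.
[K : Q] = 6

By the rational root test, any rational root of the monic integer polynomial f(x) = x^3 - 2x - 41 must be an integer dividing the constant term -41, i.e. one of ±{1, 41}. Evaluating: f(1) = -42, f(-1) = -40, f(41) = 68798, f(-41) = -68880; none is 0, so f has no rational root and is therefore irreducible over Q (a cubic with no linear factor over a field is irreducible). For an irreducible cubic, the Galois group is A_3 or S_3 according as the discriminant disc(f) = -4a^3 - 27b^2 = -4·(-2)^3 - 27·(-41)^2 = -45355 is or is not a square in Q. Here disc(f) = -45355 is not a perfect square in Q, so the Galois group of f over Q is not contained in A_3 and must be all of S_3. The splitting field has degree |S_3| = 6 over Q, so [K : Q] = 6.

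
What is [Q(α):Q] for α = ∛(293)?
[Q(α):Q] = 3

The minimal polynomial of α is x^3 - 293, irreducible over Q since 293 is not a perfect cube (so x^3 - 293 has no rational root). Hence [Q(α):Q] = deg(m_α) = 3.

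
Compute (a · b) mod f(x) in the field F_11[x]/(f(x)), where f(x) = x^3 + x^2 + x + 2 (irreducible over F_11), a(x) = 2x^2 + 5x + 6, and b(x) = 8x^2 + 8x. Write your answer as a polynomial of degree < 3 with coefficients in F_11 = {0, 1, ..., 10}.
a · b ≡ 10x^2 + 9x + 8 (mod f(x))

Multiply in F_11[x]: a(x)·b(x) = (2x^2 + 5x + 6)·(8x^2 + 8x) = 5x^4 + x^3 + 4x. This has degree ≥ 3, so divide by f(x) over F_11: 5x^4 + x^3 + 4x = (5x + 7)·(x^3 + x^2 + x + 2) + (10x^2 + 9x + 8). Hence a·b ≡ 10x^2 + 9x + 8 (mod f). (F_11[x]/(f) is a field with 11^3 = 1331 elements since f is irreducible of degree 3.)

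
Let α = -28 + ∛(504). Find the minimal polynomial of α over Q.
m_α(x) = x^3 + 84x^2 + 2352x + 21448

Set β = α + 28 = ∛(504), so β^3 = 504. Then (α + 28)^3 - 504 = 0, i.e. α is a root of g(x) = (x + 28)^3 - 504 = x^3 + 84x^2 + 2352x + 21448. Since g(x) = h(x + 28) where h(x) = x^3 - 504, and h is irreducible over Q (because 504 is not a perfect cube, so h has no rational root, and a monic cubic with no rational root is irreducible), g is also irreducible (irreducibility is preserved under the substitution x → x + 28). Hence m_α(x) = x^3 + 84x^2 + 2352x + 21448.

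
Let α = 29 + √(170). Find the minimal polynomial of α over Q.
m_α(x) = x^2 - 58x + 671

From α - 29 = √(170), squaring gives (α - 29)^2 = 170, i.e. α^2 - 58α + 841 = 170, so α^2 - 58α + 671 = 0. The discriminant of x^2 - 58x + 671 is (-58)^2 - 4·(671) = 3364 - 2684 = 680, and 4·(170) is not a perfect square in Q since 170 is squarefree and ≠ 1. Hence x^2 - 58x + 671 is irreducible over Q and is the minimal polynomial of α.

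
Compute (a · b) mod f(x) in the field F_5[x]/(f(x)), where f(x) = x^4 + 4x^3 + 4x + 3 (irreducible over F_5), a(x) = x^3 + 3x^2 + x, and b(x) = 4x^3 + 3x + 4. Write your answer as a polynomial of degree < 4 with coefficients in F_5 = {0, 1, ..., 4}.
a · b ≡ 4x^2 + 4x + 1 (mod f(x))

Multiply in F_5[x]: a(x)·b(x) = (x^3 + 3x^2 + x)·(4x^3 + 3x + 4) = 4x^6 + 2x^5 + 2x^4 + 3x^3 + 4x. This has degree ≥ 4, so divide by f(x) over F_5: 4x^6 + 2x^5 + 2x^4 + 3x^3 + 4x = (4x^2 + x + 3)·(x^4 + 4x^3 + 4x + 3) + (4x^2 + 4x + 1). Hence a·b ≡ 4x^2 + 4x + 1 (mod f). (F_5[x]/(f) is a field with 5^4 = 625 elements since f is irreducible of degree 4.)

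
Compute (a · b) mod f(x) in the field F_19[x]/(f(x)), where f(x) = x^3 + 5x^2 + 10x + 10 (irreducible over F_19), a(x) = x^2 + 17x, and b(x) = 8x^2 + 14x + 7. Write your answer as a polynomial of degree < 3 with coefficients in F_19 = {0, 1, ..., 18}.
a · b ≡ 14x^2 + 3x + 2 (mod f(x))

Multiply in F_19[x]: a(x)·b(x) = (x^2 + 17x)·(8x^2 + 14x + 7) = 8x^4 + 17x^3 + 17x^2 + 5x. This has degree ≥ 3, so divide by f(x) over F_19: 8x^4 + 17x^3 + 17x^2 + 5x = (8x + 15)·(x^3 + 5x^2 + 10x + 10) + (14x^2 + 3x + 2). Hence a·b ≡ 14x^2 + 3x + 2 (mod f). (F_19[x]/(f) is a field with 19^3 = 6859 elements since f is irreducible of degree 3.)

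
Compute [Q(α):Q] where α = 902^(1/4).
[Q(α):Q] = 4

α is a root of x^4 - 902. By Eisenstein's criterion at the prime p = 2 (which divides the constant term 902 but p^2 = 4 does not, since 902 is squarefree), x^4 - 902 is irreducible over Q. Hence [Q(α):Q] = 4.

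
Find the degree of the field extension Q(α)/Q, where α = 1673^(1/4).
[Q(α):Q] = 4

α is a root of x^4 - 1673. By Eisenstein's criterion at the prime p = 7 (which divides the constant term 1673 but p^2 = 49 does not, since 1673 is squarefree), x^4 - 1673 is irreducible over Q. Hence [Q(α):Q] = 4.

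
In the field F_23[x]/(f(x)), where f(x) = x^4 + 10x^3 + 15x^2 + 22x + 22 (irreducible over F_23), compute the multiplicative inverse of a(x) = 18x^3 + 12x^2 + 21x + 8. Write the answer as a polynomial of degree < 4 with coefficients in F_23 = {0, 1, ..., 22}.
a(x)^(-1) ≡ 5x^3 + 13x^2 + 19x + 3 (mod f(x))

Since f is irreducible over F_23, F_23[x]/(f) is a field and a(x) ≠ 0 has an inverse. Apply the extended Euclidean algorithm to f(x) and a(x) in F_23[x]: f(x) = (9x + 15)·a(x) + (14x^2 + 3x + 17);  a(x) = (21x + 21)·(14x^2 + 3x + 17) + (15x + 19);  (14x^2 + 3x + 17) = (4x + 12)·(15x + 19) + (19). The last nonzero remainder is the constant 19 = gcd(f, a) in F_23. Back-substituting through the division chain expresses 19 = s(x)·a(x) + t(x)·f(x) with s(x) ≡ 3x^3 + 17x^2 + 16x + 11 (mod f), so (3x^3 + 17x^2 + 16x + 11)·a(x) ≡ 19 (mod f). Multiplying by 19^(-1) ≡ 17 in F_23 gives a(x)^(-1) ≡ 17·(3x^3 + 17x^2 + 16x + 11) ≡ 5x^3 + 13x^2 + 19x + 3 (mod f). Check: (18x^3 + 12x^2 + 21x + 8)·(5x^3 + 13x^2 + 19x + 3) = 21x^6 + 18x^5 + 5x^4 + 20x^3 + 10x^2 + 8x + 1 ≡ 1 (mod x^4 + 10x^3 + 15x^2 + 22x + 22).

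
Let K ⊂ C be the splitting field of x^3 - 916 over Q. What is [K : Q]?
[K : Q] = 6

The roots of x^3 - 916 are ∛916, ω∛916, ω^2∛916 where ω = e^(2πi/3) is a primitive cube root of unity, so K = Q(∛916, ω). Now [Q(∛916):Q] = 3 (since 916 is not a perfect cube, x^3 - 916 is irreducible) and [Q(ω):Q] = 2. Both 2 and 3 divide [K:Q], and [K:Q] ≤ 3·2 = 6, so [K:Q] = 6. (Equivalently: Q(∛916) ⊂ R but ω ∉ R, so [K : Q(∛916)] = 2.)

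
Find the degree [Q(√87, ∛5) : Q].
[Q(√87, ∛5) : Q] = 6

Let L = Q(√87, ∛5). Since Q(√87) ⊂ L and [Q(√87):Q] = 2, the tower law gives 2 | [L:Q]. Likewise Q(∛5) ⊂ L with [Q(∛5):Q] = 3 (because 5 is not a perfect cube), so 3 | [L:Q]. As gcd(2,3) = 1, [L:Q] is divisible by 6. Conversely L is generated over Q by √87 and ∛5, so [L:Q] ≤ 2·3 = 6. Therefore [Q(√87, ∛5) : Q] = 6.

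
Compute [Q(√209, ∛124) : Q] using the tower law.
[Q(√209, ∛124) : Q] = 6

Let L = Q(√209, ∛124). Since Q(√209) ⊂ L and [Q(√209):Q] = 2, the tower law gives 2 | [L:Q]. Likewise Q(∛124) ⊂ L with [Q(∛124):Q] = 3 (because 124 is not a perfect cube), so 3 | [L:Q]. As gcd(2,3) = 1, [L:Q] is divisible by 6. Conversely L is generated over Q by √209 and ∛124, so [L:Q] ≤ 2·3 = 6. Therefore [Q(√209, ∛124) : Q] = 6.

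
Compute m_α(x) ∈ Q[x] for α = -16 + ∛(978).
m_α(x) = x^3 + 48x^2 + 768x + 3118

Set β = α + 16 = ∛(978), so β^3 = 978. Then (α + 16)^3 - 978 = 0, i.e. α is a root of g(x) = (x + 16)^3 - 978 = x^3 + 48x^2 + 768x + 3118. Since g(x) = h(x + 16) where h(x) = x^3 - 978, and h is irreducible over Q (because 978 is not a perfect cube, so h has no rational root, and a monic cubic with no rational root is irreducible), g is also irreducible (irreducibility is preserved under the substitution x → x + 16). Hence m_α(x) = x^3 + 48x^2 + 768x + 3118.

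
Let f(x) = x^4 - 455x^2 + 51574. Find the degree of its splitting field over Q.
[K : Q] = 4

Solving the quadratic in x^2: x^2 = (455 ± √(455^2 - 4·51574))/2 = (455 ± √729)/2 = (455 ± 27)/2, giving x^2 = 241 or x^2 = 214. So f(x) = (x^2 - 241)(x^2 - 214) and the roots of f are ±√241, ±√214. Hence the splitting field is K = Q(√241, √214). Since 241 and 214 are distinct squarefree integers > 1, their product 51574 is not a perfect square, so √214 ∉ Q(√241). By the tower law [K:Q] = [Q(√241,√214):Q(√241)] · [Q(√241):Q] = 2 · 2 = 4.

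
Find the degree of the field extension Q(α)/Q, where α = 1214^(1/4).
[Q(α):Q] = 4

α is a root of x^4 - 1214. By Eisenstein's criterion at the prime p = 2 (which divides the constant term 1214 but p^2 = 4 does not, since 1214 is squarefree), x^4 - 1214 is irreducible over Q. Hence [Q(α):Q] = 4.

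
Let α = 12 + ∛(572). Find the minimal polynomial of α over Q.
m_α(x) = x^3 - 36x^2 + 432x - 2300

Set β = α - 12 = ∛(572), so β^3 = 572. Then (α - 12)^3 - 572 = 0, i.e. α is a root of g(x) = (x - 12)^3 - 572 = x^3 - 36x^2 + 432x - 2300. Since g(x) = h(x - 12) where h(x) = x^3 - 572, and h is irreducible over Q (because 572 is not a perfect cube, so h has no rational root, and a monic cubic with no rational root is irreducible), g is also irreducible (irreducibility is preserved under the substitution x → x - 12). Hence m_α(x) = x^3 - 36x^2 + 432x - 2300.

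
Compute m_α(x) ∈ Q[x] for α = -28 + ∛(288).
m_α(x) = x^3 + 84x^2 + 2352x + 21664

Set β = α + 28 = ∛(288), so β^3 = 288. Then (α + 28)^3 - 288 = 0, i.e. α is a root of g(x) = (x + 28)^3 - 288 = x^3 + 84x^2 + 2352x + 21664. Since g(x) = h(x + 28) where h(x) = x^3 - 288, and h is irreducible over Q (because 288 is not a perfect cube, so h has no rational root, and a monic cubic with no rational root is irreducible), g is also irreducible (irreducibility is preserved under the substitution x → x + 28). Hence m_α(x) = x^3 + 84x^2 + 2352x + 21664.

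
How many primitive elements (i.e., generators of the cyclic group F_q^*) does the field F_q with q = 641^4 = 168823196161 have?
There are φ(168823196160) = 44598558720 primitive elements

F_q^* is cyclic of order q - 1 = 168823196160. A cyclic group of order m has exactly φ(m) generators. Here m = 168823196160 = 2^9 · 3 · 5 · 107 · 205441, so the number of primitive elements is φ(168823196160) = 44598558720.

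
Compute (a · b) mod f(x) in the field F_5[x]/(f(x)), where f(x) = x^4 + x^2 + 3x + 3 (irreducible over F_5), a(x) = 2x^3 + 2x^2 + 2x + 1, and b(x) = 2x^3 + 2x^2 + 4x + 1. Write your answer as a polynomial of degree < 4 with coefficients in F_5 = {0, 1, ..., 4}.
a · b ≡ x^3 + 4x^2 + x (mod f(x))

Multiply in F_5[x]: a(x)·b(x) = (2x^3 + 2x^2 + 2x + 1)·(2x^3 + 2x^2 + 4x + 1) = 4x^6 + 3x^5 + x^4 + x^3 + 2x^2 + x + 1. This has degree ≥ 4, so divide by f(x) over F_5: 4x^6 + 3x^5 + x^4 + x^3 + 2x^2 + x + 1 = (4x^2 + 3x + 2)·(x^4 + x^2 + 3x + 3) + (x^3 + 4x^2 + x). Hence a·b ≡ x^3 + 4x^2 + x (mod f). (F_5[x]/(f) is a field with 5^4 = 625 elements since f is irreducible of degree 4.)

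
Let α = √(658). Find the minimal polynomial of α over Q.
m_α(x) = x^2 - 658

α satisfies α^2 - 658 = 0, so x^2 - 658 annihilates α. Since d = 658 is squarefree and ≠ 1, it is not a perfect square in Q, so x^2 - 658 has no rational root and is therefore irreducible over Q (a degree-2 polynomial over a field is irreducible iff it has no root). Hence m_α(x) = x^2 - 658.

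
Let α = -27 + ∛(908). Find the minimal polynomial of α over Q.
m_α(x) = x^3 + 81x^2 + 2187x + 18775

Set β = α + 27 = ∛(908), so β^3 = 908. Then (α + 27)^3 - 908 = 0, i.e. α is a root of g(x) = (x + 27)^3 - 908 = x^3 + 81x^2 + 2187x + 18775. Since g(x) = h(x + 27) where h(x) = x^3 - 908, and h is irreducible over Q (because 908 is not a perfect cube, so h has no rational root, and a monic cubic with no rational root is irreducible), g is also irreducible (irreducibility is preserved under the substitution x → x + 27). Hence m_α(x) = x^3 + 81x^2 + 2187x + 18775.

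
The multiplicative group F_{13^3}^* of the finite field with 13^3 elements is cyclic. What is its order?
|F_{13^3}^*| = 2196

F_{13^3} has 13^3 = 2197 elements; its multiplicative group consists of all nonzero elements, so |F_{13^3}^*| = 2197 - 1 = 2196. (It is cyclic since any finite subgroup of the multiplicative group of a field is cyclic.)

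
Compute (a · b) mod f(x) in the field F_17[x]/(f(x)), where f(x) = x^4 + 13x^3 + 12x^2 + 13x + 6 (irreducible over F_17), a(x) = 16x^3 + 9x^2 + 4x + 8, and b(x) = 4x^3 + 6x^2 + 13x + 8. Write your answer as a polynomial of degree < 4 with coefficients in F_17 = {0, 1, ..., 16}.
a · b ≡ 13x^3 + 3x^2 + 16x + 16 (mod f(x))

Multiply in F_17[x]: a(x)·b(x) = (16x^3 + 9x^2 + 4x + 8)·(4x^3 + 6x^2 + 13x + 8) = 13x^6 + 13x^5 + 6x^4 + 12x^3 + 2x^2 + 13. This has degree ≥ 4, so divide by f(x) over F_17: 13x^6 + 13x^5 + 6x^4 + 12x^3 + 2x^2 + 13 = (13x^2 + 14x + 8)·(x^4 + 13x^3 + 12x^2 + 13x + 6) + (13x^3 + 3x^2 + 16x + 16). Hence a·b ≡ 13x^3 + 3x^2 + 16x + 16 (mod f). (F_17[x]/(f) is a field with 17^4 = 83521 elements since f is irreducible of degree 4.)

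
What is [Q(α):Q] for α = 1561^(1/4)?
[Q(α):Q] = 4

α is a root of x^4 - 1561. By Eisenstein's criterion at the prime p = 7 (which divides the constant term 1561 but p^2 = 49 does not, since 1561 is squarefree), x^4 - 1561 is irreducible over Q. Hence [Q(α):Q] = 4.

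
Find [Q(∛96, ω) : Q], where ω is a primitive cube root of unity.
[Q(∛96, ω) : Q] = 6

[Q(∛96):Q] = 3 (min poly x^3 - 96, irreducible since 96 is not a perfect cube). [Q(ω):Q] = 2 (min poly x^2 + x + 1). Since Q(∛96) ⊂ R and ω ∉ R, we have ω ∉ Q(∛96), so x^2 + x + 1 remains irreducible over Q(∛96) and [Q(∛96, ω) : Q(∛96)] = 2. By the tower law, [Q(∛96, ω) : Q] = 3 · 2 = 6. (In fact Q(∛96, ω) is the splitting field of x^3 - 96 over Q.)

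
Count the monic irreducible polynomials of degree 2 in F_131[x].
There are 8515 monic irreducible polynomials of degree 2 over F_131

Each element of F_{131^2} that lies in no proper subfield is a root of exactly one monic irreducible of degree 2 over F_131, and each such polynomial has 2 distinct roots in F_{131^2}. By Möbius inversion the count is N_131(2) = (1/2) Σ_{d|2} μ(2/d) · 131^d = (1/2)(μ(2)·131^1 + μ(1)·131^2) = 17030/2 = 8515.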